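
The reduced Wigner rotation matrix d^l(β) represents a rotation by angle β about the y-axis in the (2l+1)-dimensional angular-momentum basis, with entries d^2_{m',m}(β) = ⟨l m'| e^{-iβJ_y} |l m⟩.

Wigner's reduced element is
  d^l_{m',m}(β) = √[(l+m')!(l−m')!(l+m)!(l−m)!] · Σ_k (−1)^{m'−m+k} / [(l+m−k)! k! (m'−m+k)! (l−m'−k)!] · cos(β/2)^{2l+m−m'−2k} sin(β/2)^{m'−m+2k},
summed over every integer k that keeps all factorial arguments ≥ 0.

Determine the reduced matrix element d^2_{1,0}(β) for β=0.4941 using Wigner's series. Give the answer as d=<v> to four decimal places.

d^2_{1,0}(β=0.4941) via Wigner's sum:
Half-angle: c=0.969638, s=0.244545. N=√(6·1·2·2)=4.898979
The bounds max(0,m−m')=0 and min(l+m,l−m')=1 give 2 terms
  k=0: (−1)^1·4.8990/(2)·0.9696^3·0.2445^1 = -0.546088
  k=1: (−1)^2·4.8990/(2)·0.9696^1·0.2445^3 = +0.034734
d^2_{1,0}(0.4941) = -0.546088 +0.034734 = -0.511354

d=-0.5114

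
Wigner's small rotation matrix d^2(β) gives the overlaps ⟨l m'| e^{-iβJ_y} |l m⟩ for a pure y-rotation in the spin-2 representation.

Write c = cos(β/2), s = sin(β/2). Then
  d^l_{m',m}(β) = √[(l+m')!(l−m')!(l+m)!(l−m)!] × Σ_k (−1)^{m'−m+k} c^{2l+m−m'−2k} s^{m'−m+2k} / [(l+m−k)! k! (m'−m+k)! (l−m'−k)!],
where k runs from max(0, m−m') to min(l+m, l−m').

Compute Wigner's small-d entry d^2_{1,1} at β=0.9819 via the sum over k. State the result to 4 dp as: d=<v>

d^2_{1,1}(β=0.9819) via Wigner's sum:
With c≡cos(β/2)=0.881885 and s≡sin(β/2)=0.471464, N=[6·1·6·1]^{1/2}=6.000000
Admissible k: 0..1 (factorial args all ≥0)
  k=0: (−1)^0·6.0000/(6)·0.8819^4·0.4715^0 = +0.604851
  k=1: (−1)^1·6.0000/(2)·0.8819^2·0.4715^2 = -0.518612
d^2_{1,1}(0.9819) = +0.604851 -0.518612 = +0.086239

d=0.0862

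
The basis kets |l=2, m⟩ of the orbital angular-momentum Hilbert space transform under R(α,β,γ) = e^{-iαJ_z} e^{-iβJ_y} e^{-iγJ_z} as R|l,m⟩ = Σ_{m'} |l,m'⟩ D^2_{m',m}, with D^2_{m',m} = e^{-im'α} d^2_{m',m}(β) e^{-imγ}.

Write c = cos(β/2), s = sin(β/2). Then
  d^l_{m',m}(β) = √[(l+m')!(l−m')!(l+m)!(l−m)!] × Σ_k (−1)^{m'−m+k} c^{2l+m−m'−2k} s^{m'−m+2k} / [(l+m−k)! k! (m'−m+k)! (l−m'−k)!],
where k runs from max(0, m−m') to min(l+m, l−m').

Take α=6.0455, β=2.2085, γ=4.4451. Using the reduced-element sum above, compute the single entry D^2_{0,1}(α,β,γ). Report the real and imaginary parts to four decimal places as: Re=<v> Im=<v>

Re=0.1547 Im=-0.5650

First d^2_{0,1}(β=2.2085), then the phase factors e^{-i(0)α} and e^{-i(1)γ}:
With c≡cos(β/2)=0.449804 and s≡sin(β/2)=0.893127, N=[2·2·6·1]^{1/2}=4.898979
k: max(0,(1)−(0))=1 … min(2+(1),2−(0))=2
  k=1: (−1)^0·4.8990/(2)·0.4498^3·0.8931^1 = +0.199095
  k=2: (−1)^1·4.8990/(2)·0.4498^1·0.8931^3 = -0.784945
d^2_{0,1}(2.2085) = +0.199095 -0.784945 = -0.585850
Phases: e^{-i·(0)·6.0455}=+1.000000+0.000000i, e^{-i·(1)·4.4451}=-0.264118+0.964490i ⇒ D=+0.154733-0.565047i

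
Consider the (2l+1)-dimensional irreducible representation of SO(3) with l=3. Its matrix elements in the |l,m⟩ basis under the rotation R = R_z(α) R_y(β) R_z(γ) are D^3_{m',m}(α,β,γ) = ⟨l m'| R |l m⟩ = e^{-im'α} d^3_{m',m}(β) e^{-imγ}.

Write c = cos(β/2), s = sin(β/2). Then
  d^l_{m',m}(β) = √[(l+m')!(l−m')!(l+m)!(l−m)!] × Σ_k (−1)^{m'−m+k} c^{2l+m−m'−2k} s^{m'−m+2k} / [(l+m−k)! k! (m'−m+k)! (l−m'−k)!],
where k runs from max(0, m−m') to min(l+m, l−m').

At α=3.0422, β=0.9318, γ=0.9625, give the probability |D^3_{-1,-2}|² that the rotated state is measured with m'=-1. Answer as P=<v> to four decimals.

D^3_{-1,-2}(3.0422,0.9318,0.9625) = e^{-i·-1·3.0422}·d^3_{-1,-2}(0.9318)·e^{-i·-2·0.9625}. Compute d first:
c=cos(0.9318/2)=0.893418, s=sin(0.9318/2)=0.449227; N=√[2·24·1·120]=75.894664
The bounds max(0,m−m')=0 and min(l+m,l−m')=1 give 2 terms
  k=0: (−1)^1·75.8947/(24)·0.8934^5·0.4492^1 = -0.808609
  k=1: (−1)^2·75.8947/(12)·0.8934^3·0.4492^3 = +0.408876
d^3_{-1,-2}(0.9318) = -0.808609 +0.408876 = -0.399733
|D^3_{-1,-2}|² = |d^3_{-1,-2}(β)|² = (-0.399733)² = 0.159787 (the z-rotation phases have unit modulus)

P=0.1598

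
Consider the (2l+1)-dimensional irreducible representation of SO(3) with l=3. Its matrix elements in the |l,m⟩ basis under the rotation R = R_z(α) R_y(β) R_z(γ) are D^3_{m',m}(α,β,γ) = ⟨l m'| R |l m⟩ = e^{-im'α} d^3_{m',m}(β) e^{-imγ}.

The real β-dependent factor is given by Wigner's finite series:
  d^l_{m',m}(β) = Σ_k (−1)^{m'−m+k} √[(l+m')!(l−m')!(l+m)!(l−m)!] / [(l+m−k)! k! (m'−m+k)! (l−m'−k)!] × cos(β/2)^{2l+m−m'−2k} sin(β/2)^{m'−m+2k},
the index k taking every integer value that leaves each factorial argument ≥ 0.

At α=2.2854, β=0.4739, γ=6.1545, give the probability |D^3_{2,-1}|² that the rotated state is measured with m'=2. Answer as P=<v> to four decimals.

P=0.0053

D^3_{2,-1}(2.2854,0.4739,6.1545) = e^{-i·2·2.2854}·d^3_{2,-1}(0.4739)·e^{-i·-1·6.1545}. Compute d first:
Half-angle: c=0.972058, s=0.234739. N=√(120·1·2·24)=75.894664
k∈{0,1} keeps every argument non-negative
  k=0: (−1)^3·75.8947/(12)·0.9721^3·0.2347^3 = -0.075139
  k=1: (−1)^4·75.8947/(24)·0.9721^1·0.2347^5 = +0.002191
d^3_{2,-1}(0.4739) = -0.075139 +0.002191 = -0.072948
|D^3_{2,-1}|² = |d^3_{2,-1}(β)|² = (-0.072948)² = 0.005321 (the z-rotation phases have unit modulus)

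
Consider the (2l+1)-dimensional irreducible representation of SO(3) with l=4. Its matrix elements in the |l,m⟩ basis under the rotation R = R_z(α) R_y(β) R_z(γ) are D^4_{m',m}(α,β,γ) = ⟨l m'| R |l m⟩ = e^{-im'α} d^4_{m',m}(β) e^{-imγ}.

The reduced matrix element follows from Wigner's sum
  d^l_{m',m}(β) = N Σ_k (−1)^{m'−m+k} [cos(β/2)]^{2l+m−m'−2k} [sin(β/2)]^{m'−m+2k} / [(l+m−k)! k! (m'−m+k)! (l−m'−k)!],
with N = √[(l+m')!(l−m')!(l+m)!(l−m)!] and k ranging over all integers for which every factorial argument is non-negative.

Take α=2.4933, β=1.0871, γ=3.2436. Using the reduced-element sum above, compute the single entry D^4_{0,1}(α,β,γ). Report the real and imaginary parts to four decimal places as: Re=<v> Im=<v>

D^4_{0,1}(2.4933,1.0871,3.2436) = e^{-i·0·2.4933}·d^4_{0,1}(1.0871)·e^{-i·1·3.2436}. Compute d first:
Half-angle: c=0.855878, s=0.517178. N=√(24·24·120·6)=643.987578
Admissible k: 1..4 (factorial args all ≥0)
  k=1: (−1)^0·643.9876/(144)·0.8559^7·0.5172^1 = +0.778105
  k=2: (−1)^1·643.9876/(24)·0.8559^5·0.5172^3 = -1.704688
  k=3: (−1)^2·643.9876/(24)·0.8559^3·0.5172^5 = +0.622444
  k=4: (−1)^3·643.9876/(144)·0.8559^1·0.5172^7 = -0.037880
d^4_{0,1}(1.0871) = +0.778105 -1.704688 +0.622444 -0.037880 = -0.342019
D = (+1.000000+0.000000i)·(-0.342019)·(-0.994802+0.101831i) = +0.340241-0.034828i

Re=0.3402 Im=-0.0348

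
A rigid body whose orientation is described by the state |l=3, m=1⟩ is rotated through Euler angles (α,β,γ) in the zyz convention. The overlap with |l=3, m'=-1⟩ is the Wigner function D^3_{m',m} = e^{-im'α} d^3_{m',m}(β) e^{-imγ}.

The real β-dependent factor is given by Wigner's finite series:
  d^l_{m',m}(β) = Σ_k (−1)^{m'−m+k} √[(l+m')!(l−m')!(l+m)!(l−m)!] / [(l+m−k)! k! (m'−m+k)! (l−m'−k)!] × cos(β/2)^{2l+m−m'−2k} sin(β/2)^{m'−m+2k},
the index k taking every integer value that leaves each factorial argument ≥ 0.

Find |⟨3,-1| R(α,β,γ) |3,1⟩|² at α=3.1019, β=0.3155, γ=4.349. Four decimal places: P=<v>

P=0.0185

D^3_{-1,1}(3.1019,0.3155,4.349) = e^{-i·-1·3.1019}·d^3_{-1,1}(0.3155)·e^{-i·1·4.349}. Compute d first:
With c≡cos(β/2)=0.987583 and s≡sin(β/2)=0.157097, N=[2·24·24·2]^{1/2}=48.000000
k: max(0,(1)−(-1))=2 … min(3+(1),3−(-1))=4
  k=2: (−1)^0·48.0000/(8)·0.9876^4·0.1571^2 = +0.140857
  k=3: (−1)^1·48.0000/(6)·0.9876^2·0.1571^4 = -0.004752
  k=4: (−1)^2·48.0000/(48)·0.9876^0·0.1571^6 = +0.000015
d^3_{-1,1}(0.3155) = +0.140857 -0.004752 +0.000015 = +0.136120
|D^3_{-1,1}|² = |d^3_{-1,1}(β)|² = (+0.136120)² = 0.018529 (the z-rotation phases have unit modulus)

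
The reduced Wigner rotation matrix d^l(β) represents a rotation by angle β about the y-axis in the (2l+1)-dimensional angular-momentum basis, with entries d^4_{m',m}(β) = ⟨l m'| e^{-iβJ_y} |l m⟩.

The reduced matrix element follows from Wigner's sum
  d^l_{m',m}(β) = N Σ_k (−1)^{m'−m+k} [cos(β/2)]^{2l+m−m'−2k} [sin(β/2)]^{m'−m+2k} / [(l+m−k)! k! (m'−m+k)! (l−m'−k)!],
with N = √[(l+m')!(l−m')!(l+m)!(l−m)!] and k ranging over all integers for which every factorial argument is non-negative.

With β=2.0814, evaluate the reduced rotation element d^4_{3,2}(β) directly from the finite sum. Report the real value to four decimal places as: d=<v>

d=0.2109

d^4_{3,2}(β=2.0814) via Wigner's sum:
With c≡cos(β/2)=0.505616 and s≡sin(β/2)=0.862758, N=[5040·1·720·2]^{1/2}=2693.993318
k∈{0,1} keeps every argument non-negative
  k=0: (−1)^1·2693.9933/(720)·0.5056^7·0.8628^1 = -0.027271
  k=1: (−1)^2·2693.9933/(240)·0.5056^5·0.8628^3 = +0.238209
d^4_{3,2}(2.0814) = -0.027271 +0.238209 = +0.210938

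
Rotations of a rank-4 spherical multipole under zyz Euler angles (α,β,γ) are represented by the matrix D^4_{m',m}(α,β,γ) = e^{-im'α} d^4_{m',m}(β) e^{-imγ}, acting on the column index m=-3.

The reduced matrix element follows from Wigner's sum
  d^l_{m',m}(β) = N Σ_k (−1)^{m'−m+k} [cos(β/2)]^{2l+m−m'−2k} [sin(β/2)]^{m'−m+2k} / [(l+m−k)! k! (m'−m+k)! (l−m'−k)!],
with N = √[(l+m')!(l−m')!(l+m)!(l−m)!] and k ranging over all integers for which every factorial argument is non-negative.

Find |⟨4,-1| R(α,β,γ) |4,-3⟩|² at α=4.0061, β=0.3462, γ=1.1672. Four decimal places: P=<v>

D^4_{-1,-3}(4.0061,0.3462,1.1672) = e^{-i·-1·4.0061}·d^4_{-1,-3}(0.3462)·e^{-i·-3·1.1672}. Compute d first:
Half-angle: c=0.985056, s=0.172237. N=√(6·120·1·5040)=1904.940944
The bounds max(0,m−m')=0 and min(l+m,l−m')=1 give 2 terms
  k=0: (−1)^2·1904.9409/(240)·0.9851^6·0.1722^2 = +0.215123
  k=1: (−1)^3·1904.9409/(144)·0.9851^4·0.1722^4 = -0.010961
d^4_{-1,-3}(0.3462) = +0.215123 -0.010961 = +0.204162
|D^4_{-1,-3}|² = |d^4_{-1,-3}(β)|² = (+0.204162)² = 0.041682 (the z-rotation phases have unit modulus)

P=0.0417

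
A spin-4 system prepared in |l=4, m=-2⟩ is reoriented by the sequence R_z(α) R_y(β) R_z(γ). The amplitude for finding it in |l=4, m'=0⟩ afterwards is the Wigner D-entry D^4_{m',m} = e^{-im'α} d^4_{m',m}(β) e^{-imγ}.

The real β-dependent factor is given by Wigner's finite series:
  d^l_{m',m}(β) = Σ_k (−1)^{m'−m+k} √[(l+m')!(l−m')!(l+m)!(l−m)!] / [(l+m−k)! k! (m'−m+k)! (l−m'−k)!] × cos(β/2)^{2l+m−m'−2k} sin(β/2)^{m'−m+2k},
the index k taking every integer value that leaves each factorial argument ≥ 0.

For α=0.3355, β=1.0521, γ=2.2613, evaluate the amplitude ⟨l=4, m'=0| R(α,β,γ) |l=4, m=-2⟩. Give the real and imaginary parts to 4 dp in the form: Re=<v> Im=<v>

First d^4_{0,-2}(β=1.0521), then the phase factors e^{-i(0)α} and e^{-i(-2)γ}:
With c≡cos(β/2)=0.864797 and s≡sin(β/2)=0.502121, N=[24·24·2·720]^{1/2}=910.735966
k∈{0,1,2} keeps every argument non-negative
  k=0: (−1)^2·910.7360/(96)·0.8648^6·0.5021^2 = +1.000516
  k=1: (−1)^3·910.7360/(36)·0.8648^4·0.5021^4 = -0.899460
  k=2: (−1)^4·910.7360/(96)·0.8648^2·0.5021^6 = +0.113711
d^4_{0,-2}(1.0521) = +1.000516 -0.899460 +0.113711 = +0.214767
Attach z-rotation phases: D = e^{-i(0)(0.3355)}·(+0.214767)·e^{-i(-2)(2.2613)} = -0.040516-0.210911i

Re=-0.0405 Im=-0.2109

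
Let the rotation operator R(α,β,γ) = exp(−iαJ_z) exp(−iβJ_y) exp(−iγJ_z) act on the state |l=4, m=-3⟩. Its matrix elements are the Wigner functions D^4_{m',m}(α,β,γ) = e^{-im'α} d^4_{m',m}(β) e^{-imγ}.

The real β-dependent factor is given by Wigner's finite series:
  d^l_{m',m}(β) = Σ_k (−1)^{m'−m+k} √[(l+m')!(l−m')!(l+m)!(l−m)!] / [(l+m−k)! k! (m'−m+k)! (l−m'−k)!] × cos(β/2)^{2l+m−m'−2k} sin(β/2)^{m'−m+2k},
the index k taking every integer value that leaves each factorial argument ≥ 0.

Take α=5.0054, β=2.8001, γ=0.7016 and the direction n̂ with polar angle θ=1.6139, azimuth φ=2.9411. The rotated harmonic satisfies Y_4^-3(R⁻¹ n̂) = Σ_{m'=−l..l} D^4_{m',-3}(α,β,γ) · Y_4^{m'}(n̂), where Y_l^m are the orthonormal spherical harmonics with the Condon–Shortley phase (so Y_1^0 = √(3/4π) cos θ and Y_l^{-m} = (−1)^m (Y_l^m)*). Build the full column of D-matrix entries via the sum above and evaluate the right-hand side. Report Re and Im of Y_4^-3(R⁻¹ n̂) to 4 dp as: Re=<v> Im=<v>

Need the full column D^4_{m',-3} for m'=−4..4 at α=5.0054, β=2.8001, γ=0.7016.
cos(β/2)=0.169918, sin(β/2)=0.985458
d^4_{-4,-3}: single k=1 term ⇒ +0.000011;  D = -0.000011-0.000002i
d^4_{-3,-3}: k∈[0..1] ⇒ +0.000001 -0.000164 = -0.000163;  D = +0.000026+0.000161i
d^4_{-2,-3}: k∈[0..1] ⇒ -0.000015 +0.001522 = +0.001507;  D = +0.001356-0.000656i
d^4_{-1,-3}: k∈[0..1] ⇒ +0.000186 -0.010400 = -0.010214;  D = -0.006916-0.007517i
d^4_{0,-3}: k∈[0..1] ⇒ -0.001604 +0.053948 = +0.052344;  D = -0.026642+0.045056i
d^4_{1,-3}: k∈[0..1] ⇒ +0.010400 -0.209883 = -0.199483;  D = +0.193719+0.047610i
d^4_{2,-3}: k∈[0..1] ⇒ -0.051179 +0.573813 = +0.522634;  D = -0.027174-0.521927i
d^4_{3,-3}: k∈[0..1] ⇒ +0.185100 -0.889418 = -0.704318;  D = -0.662809+0.238218i
d^4_{4,-3}: single k=0 term ⇒ -0.433762;  D = -0.258358-0.348426i
Y_4^{m'}(θ=1.6139,φ=2.9411) and Σ D·Y over m':
  (-0.0000-0.0000i)·(+0.3065+0.3169i)  (+0.0000+0.0002i)·(+0.0443+0.0304i)  (+0.0014-0.0007i)·(-0.3034-0.1286i)  (-0.0069-0.0075i)·(-0.0596-0.0121i)  (-0.0266+0.0451i)·(+0.3115+0.0000i)  (+0.1937+0.0476i)·(+0.0596-0.0121i)  (-0.0272-0.5219i)·(-0.3034+0.1286i)  (-0.6628+0.2382i)·(-0.0443+0.0304i)  (-0.2584-0.3484i)·(+0.3065-0.3169i)
Y_4^-3(R⁻¹ n̂) = -0.088436+0.114277i

Re=-0.0884 Im=0.1143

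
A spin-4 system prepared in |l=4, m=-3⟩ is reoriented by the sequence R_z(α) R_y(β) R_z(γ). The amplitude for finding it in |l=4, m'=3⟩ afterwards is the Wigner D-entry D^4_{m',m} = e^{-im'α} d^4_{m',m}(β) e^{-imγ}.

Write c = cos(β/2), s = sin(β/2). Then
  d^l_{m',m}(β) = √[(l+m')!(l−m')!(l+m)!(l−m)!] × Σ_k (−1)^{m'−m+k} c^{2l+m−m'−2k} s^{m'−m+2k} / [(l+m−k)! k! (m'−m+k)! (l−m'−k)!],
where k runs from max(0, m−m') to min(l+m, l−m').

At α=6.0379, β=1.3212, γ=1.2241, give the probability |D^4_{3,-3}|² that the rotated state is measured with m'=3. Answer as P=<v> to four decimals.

P=0.0453

D^4_{3,-3}(6.0379,1.3212,1.2241) = e^{-i·3·6.0379}·d^4_{3,-3}(1.3212)·e^{-i·-3·1.2241}. Compute d first:
c=cos(1.3212/2)=0.789624, s=sin(1.3212/2)=0.613591; N=√[5040·1·1·5040]=5040.000000
The bounds max(0,m−m')=0 and min(l+m,l−m')=1 give 2 terms
  k=0: (−1)^6·5040.0000/(720)·0.7896^2·0.6136^6 = +0.232923
  k=1: (−1)^7·5040.0000/(5040)·0.7896^0·0.6136^8 = -0.020092
d^4_{3,-3}(1.3212) = +0.232923 -0.020092 = +0.212830
|D^4_{3,-3}|² = |d^4_{3,-3}(β)|² = (+0.212830)² = 0.045297 (the z-rotation phases have unit modulus)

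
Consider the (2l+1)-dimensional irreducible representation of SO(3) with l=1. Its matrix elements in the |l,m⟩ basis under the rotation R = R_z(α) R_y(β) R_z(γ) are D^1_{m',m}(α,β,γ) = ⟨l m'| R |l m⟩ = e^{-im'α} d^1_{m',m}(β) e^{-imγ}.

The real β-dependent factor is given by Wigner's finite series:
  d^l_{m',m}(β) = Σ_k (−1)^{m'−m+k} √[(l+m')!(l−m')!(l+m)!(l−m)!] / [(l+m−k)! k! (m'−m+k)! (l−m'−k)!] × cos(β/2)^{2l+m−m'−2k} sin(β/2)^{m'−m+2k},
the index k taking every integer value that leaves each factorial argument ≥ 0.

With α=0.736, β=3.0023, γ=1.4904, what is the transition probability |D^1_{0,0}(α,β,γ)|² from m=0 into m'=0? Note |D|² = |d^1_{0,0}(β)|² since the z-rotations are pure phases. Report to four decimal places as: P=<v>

D^1_{0,0}(0.736,3.0023,1.4904) = e^{-i·0·0.736}·d^1_{0,0}(3.0023)·e^{-i·0·1.4904}. Compute d first:
With c≡cos(β/2)=0.069590 and s≡sin(β/2)=0.997576, N=[1·1·1·1]^{1/2}=1.000000
Admissible k: 0..1 (factorial args all ≥0)
  k=0: (−1)^0·1.0000/(1)·0.0696^2·0.9976^0 = +0.004843
  k=1: (−1)^1·1.0000/(1)·0.0696^0·0.9976^2 = -0.995157
d^1_{0,0}(3.0023) = +0.004843 -0.995157 = -0.990314
|D^1_{0,0}|² = |d^1_{0,0}(β)|² = (-0.990314)² = 0.980723 (the z-rotation phases have unit modulus)

P=0.9807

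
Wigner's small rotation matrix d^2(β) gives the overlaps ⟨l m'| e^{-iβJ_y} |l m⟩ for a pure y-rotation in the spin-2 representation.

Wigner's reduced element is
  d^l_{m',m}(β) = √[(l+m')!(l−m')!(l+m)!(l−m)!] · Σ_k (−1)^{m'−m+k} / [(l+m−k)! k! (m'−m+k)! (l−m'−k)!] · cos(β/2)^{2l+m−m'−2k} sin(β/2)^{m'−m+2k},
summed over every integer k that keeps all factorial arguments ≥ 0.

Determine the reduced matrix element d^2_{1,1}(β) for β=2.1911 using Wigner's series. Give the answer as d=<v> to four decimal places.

d=-0.4528

d^2_{1,1}(β=2.1911) via Wigner's sum:
c=cos(2.1911/2)=0.457557, s=sin(2.1911/2)=0.889180; N=√[6·1·6·1]=6.000000
Admissible k: 0..1 (factorial args all ≥0)
  k=0: (−1)^0·6.0000/(6)·0.4576^4·0.8892^0 = +0.043831
  k=1: (−1)^1·6.0000/(2)·0.4576^2·0.8892^2 = -0.496583
d^2_{1,1}(2.1911) = +0.043831 -0.496583 = -0.452752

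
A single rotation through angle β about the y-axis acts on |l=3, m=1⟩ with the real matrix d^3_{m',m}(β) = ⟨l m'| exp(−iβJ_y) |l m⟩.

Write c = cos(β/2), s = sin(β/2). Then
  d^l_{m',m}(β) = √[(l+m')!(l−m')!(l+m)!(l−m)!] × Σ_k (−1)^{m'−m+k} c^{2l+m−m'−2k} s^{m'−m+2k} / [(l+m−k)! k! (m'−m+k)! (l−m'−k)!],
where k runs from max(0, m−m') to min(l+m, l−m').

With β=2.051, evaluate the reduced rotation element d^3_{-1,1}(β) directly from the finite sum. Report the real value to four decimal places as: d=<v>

d=-0.4420

d^3_{-1,1}(β=2.051) via Wigner's sum:
Half-angle: c=0.518671, s=0.854974. N=√(2·24·24·2)=48.000000
k: max(0,(1)−(-1))=2 … min(3+(1),3−(-1))=4
  k=2: (−1)^0·48.0000/(8)·0.5187^4·0.8550^2 = +0.317414
  k=3: (−1)^1·48.0000/(6)·0.5187^2·0.8550^4 = -1.149968
  k=4: (−1)^2·48.0000/(48)·0.5187^0·0.8550^6 = +0.390586
d^3_{-1,1}(2.051) = +0.317414 -1.149968 +0.390586 = -0.441968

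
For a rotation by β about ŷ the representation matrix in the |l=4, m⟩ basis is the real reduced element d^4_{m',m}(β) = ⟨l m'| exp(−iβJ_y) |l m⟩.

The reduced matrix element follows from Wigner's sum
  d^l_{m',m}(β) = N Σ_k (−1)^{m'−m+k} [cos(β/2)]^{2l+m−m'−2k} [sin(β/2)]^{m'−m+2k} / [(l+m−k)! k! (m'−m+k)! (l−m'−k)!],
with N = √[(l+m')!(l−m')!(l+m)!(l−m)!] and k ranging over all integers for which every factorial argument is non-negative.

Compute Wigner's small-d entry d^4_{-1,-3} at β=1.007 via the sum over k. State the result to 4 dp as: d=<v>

d=0.4124

d^4_{-1,-3}(β=1.007) via Wigner's sum:
Half-angle: c=0.875899, s=0.482494. N=√(6·120·1·5040)=1904.940944
Admissible k: 0..1 (factorial args all ≥0)
  k=0: (−1)^2·1904.9409/(240)·0.8759^6·0.4825^2 = +0.834409
  k=1: (−1)^3·1904.9409/(144)·0.8759^4·0.4825^4 = -0.421991
d^4_{-1,-3}(1.007) = +0.834409 -0.421991 = +0.412418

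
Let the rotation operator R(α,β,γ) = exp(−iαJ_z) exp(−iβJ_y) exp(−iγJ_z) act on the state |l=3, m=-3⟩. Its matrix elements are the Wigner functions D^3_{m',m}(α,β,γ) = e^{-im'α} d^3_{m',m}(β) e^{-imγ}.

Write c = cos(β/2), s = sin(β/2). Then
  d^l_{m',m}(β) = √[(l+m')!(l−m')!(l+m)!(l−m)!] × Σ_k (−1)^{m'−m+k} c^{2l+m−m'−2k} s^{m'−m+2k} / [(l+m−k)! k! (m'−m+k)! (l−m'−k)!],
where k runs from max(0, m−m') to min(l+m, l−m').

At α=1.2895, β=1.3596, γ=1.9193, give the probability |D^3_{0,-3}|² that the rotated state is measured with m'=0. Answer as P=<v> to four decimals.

P=0.2731

Split into d^3_{0,-3}(β=1.3596) × two z-phases.
With c≡cos(β/2)=0.777698 and s≡sin(β/2)=0.628637, N=[6·6·1·720]^{1/2}=160.996894
k: max(0,(-3)−(0))=0 … min(3+(-3),3−(0))=0
  k=0: (−1)^3·160.9969/(36)·0.7777^3·0.6286^3 = -0.522576
d^3_{0,-3}(1.3596) = -0.522576
|D^3_{0,-3}|² = |d^3_{0,-3}(β)|² = (-0.522576)² = 0.273086 (the z-rotation phases have unit modulus)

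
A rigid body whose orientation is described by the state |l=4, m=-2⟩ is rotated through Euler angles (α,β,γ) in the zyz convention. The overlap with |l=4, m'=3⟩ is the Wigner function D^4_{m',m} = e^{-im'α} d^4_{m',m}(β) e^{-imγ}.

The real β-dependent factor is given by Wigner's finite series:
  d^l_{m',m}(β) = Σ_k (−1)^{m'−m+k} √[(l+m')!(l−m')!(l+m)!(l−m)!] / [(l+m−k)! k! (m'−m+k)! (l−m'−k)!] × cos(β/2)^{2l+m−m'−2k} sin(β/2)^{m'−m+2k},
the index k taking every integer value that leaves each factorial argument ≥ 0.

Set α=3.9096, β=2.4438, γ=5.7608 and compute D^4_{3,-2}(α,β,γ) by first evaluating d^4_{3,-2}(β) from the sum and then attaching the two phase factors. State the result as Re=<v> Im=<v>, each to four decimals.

Re=0.4886 Im=-0.1027

D^4_{3,-2}(3.9096,2.4438,5.7608) = e^{-i·3·3.9096}·d^4_{3,-2}(2.4438)·e^{-i·-2·5.7608}. Compute d first:
With c≡cos(β/2)=0.341861 and s≡sin(β/2)=0.939751, N=[5040·1·2·720]^{1/2}=2693.993318
Admissible k: 0..1 (factorial args all ≥0)
  k=0: (−1)^5·2693.9933/(240)·0.3419^3·0.9398^5 = -0.328697
  k=1: (−1)^6·2693.9933/(720)·0.3419^1·0.9398^7 = +0.827945
d^4_{3,-2}(2.4438) = -0.328697 +0.827945 = +0.499248
D = (+0.669270+0.743019i)·(+0.499248)·(+0.502100-0.864809i) = +0.488569-0.102706i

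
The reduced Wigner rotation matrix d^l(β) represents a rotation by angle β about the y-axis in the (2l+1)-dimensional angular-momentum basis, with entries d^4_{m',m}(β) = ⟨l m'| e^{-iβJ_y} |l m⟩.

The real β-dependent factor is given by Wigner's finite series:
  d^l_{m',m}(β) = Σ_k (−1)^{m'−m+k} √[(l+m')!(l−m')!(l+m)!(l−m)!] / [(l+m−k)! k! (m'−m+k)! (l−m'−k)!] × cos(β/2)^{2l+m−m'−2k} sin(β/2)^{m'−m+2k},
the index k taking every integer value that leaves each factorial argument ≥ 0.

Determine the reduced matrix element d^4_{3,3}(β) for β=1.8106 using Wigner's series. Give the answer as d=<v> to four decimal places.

d^4_{3,3}(β=1.8106) via Wigner's sum:
With c≡cos(β/2)=0.617450 and s≡sin(β/2)=0.786610, N=[5040·1·5040·1]^{1/2}=5040.000000
k: max(0,(3)−(3))=0 … min(4+(3),4−(3))=1
  k=0: (−1)^0·5040.0000/(5040)·0.6174^8·0.7866^0 = +0.021126
  k=1: (−1)^1·5040.0000/(720)·0.6174^6·0.7866^2 = -0.240008
d^4_{3,3}(1.8106) = +0.021126 -0.240008 = -0.218883

d=-0.2189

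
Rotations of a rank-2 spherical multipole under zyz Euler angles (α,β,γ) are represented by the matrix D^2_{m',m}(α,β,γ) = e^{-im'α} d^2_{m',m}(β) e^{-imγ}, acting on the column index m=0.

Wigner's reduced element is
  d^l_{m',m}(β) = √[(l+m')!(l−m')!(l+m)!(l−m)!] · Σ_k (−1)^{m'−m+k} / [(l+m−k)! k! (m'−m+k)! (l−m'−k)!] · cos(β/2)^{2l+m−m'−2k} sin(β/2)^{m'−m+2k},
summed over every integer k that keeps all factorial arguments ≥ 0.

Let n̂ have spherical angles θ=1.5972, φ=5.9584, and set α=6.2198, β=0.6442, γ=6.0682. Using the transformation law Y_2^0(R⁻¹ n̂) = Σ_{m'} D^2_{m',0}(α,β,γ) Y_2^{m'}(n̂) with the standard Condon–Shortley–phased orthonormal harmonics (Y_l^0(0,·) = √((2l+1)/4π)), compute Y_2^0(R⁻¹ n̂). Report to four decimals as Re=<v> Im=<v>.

Re=-0.0199 Im=0.0000

Need the full column D^2_{m',0} for m'=−2..2 at α=6.2198, β=0.6442, γ=6.0682.
cos(β/2)=0.948573, sin(β/2)=0.316559
d^2_{-2,0}: single k=2 term ⇒ +0.220865;  D = +0.219093-0.027924i
d^2_{-1,0}: k∈[1..2] ⇒ +0.661824 -0.073707 = +0.588117;  D = +0.586936-0.037253i
d^2_{0,0}: k∈[0..2] ⇒ +0.809622 -0.360671 +0.010042 = +0.458993;  D = +0.458993+0.000000i
d^2_{1,0}: k∈[0..1] ⇒ -0.661824 +0.073707 = -0.588117;  D = -0.586936-0.037253i
d^2_{2,0}: single k=0 term ⇒ +0.220865;  D = +0.219093+0.027924i
Y_2^{m'}(θ=1.5972,φ=5.9584) and Σ D·Y over m':
  (+0.2191-0.0279i)·(+0.3074+0.2335i)  (+0.5869-0.0373i)·(-0.0193-0.0065i)  (+0.4590+0.0000i)·(-0.3147+0.0000i)  (-0.5869-0.0373i)·(+0.0193-0.0065i)  (+0.2191+0.0279i)·(+0.3074-0.2335i)
Y_2^0(R⁻¹ n̂) = -0.019893+0.000000i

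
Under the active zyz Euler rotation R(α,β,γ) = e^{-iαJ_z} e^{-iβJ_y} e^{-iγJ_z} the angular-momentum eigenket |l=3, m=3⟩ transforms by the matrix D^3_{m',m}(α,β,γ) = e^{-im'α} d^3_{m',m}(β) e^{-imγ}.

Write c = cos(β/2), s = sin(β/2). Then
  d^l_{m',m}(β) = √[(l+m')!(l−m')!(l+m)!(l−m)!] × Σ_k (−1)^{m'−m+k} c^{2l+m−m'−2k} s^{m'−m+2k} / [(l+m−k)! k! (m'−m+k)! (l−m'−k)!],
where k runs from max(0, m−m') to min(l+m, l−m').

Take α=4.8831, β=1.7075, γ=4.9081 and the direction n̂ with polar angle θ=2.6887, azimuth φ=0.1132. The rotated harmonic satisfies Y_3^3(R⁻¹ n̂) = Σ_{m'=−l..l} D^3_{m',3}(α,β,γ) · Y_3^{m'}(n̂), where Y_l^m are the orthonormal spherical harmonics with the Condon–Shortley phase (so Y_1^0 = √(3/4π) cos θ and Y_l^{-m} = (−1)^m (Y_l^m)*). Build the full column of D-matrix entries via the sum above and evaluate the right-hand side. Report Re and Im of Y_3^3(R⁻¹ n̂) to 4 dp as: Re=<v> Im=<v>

Need the full column D^3_{m',3} for m'=−3..3 at α=4.8831, β=1.7075, γ=4.9081.
cos(β/2)=0.657161, sin(β/2)=0.753750
d^3_{-3,3}: single k=6 term ⇒ +0.183385;  D = +0.182870-0.013741i
d^3_{-2,3}: single k=5 term ⇒ +0.391638;  D = +0.095264+0.379875i
d^3_{-1,3}: single k=4 term ⇒ +0.539882;  D = -0.493745+0.218377i
d^3_{0,3}: single k=3 term ⇒ +0.543517;  D = -0.301095-0.452495i
d^3_{1,3}: single k=2 term ⇒ +0.410382;  D = +0.298068-0.282079i
d^3_{2,3}: single k=1 term ⇒ +0.226289;  D = +0.181202+0.135545i
d^3_{3,3}: single k=0 term ⇒ +0.080544;  D = -0.036587+0.071754i
Y_3^{m'}(θ=2.6887,φ=0.1132) and Σ D·Y over m':
  (+0.1829-0.0137i)·(+0.0330-0.0116i)  (+0.0953+0.3799i)·(-0.1715+0.0395i)  (-0.4937+0.2184i)·(+0.4275-0.0486i)  (-0.3011-0.4525i)·(-0.3499+0.0000i)  (+0.2981-0.2821i)·(-0.4275-0.0486i)  (+0.1812+0.1355i)·(-0.1715-0.0395i)  (-0.0366+0.0718i)·(-0.0330-0.0116i)
Y_3^3(R⁻¹ n̂) = -0.285411+0.285493i

Re=-0.2854 Im=0.2855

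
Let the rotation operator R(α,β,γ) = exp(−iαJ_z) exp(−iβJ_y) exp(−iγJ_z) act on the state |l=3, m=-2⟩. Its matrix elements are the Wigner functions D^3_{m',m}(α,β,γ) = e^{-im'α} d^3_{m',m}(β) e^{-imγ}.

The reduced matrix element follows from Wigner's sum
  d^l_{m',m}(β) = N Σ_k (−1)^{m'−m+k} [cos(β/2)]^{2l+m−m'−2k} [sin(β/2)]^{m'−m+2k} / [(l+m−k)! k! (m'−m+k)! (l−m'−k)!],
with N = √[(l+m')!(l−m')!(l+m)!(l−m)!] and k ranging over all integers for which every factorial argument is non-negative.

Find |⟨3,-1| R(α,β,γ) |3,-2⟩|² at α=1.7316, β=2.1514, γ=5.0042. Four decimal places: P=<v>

P=0.1558

D^3_{-1,-2}(1.7316,2.1514,5.0042) = e^{-i·-1·1.7316}·d^3_{-1,-2}(2.1514)·e^{-i·-2·5.0042}. Compute d first:
c=cos(2.1514/2)=0.475116, s=sin(2.1514/2)=0.879923; N=√[2·24·1·120]=75.894664
k∈{0,1} keeps every argument non-negative
  k=0: (−1)^1·75.8947/(24)·0.4751^5·0.8799^1 = -0.067367
  k=1: (−1)^2·75.8947/(12)·0.4751^3·0.8799^3 = +0.462130
d^3_{-1,-2}(2.1514) = -0.067367 +0.462130 = +0.394763
|D^3_{-1,-2}|² = |d^3_{-1,-2}(β)|² = (+0.394763)² = 0.155838 (the z-rotation phases have unit modulus)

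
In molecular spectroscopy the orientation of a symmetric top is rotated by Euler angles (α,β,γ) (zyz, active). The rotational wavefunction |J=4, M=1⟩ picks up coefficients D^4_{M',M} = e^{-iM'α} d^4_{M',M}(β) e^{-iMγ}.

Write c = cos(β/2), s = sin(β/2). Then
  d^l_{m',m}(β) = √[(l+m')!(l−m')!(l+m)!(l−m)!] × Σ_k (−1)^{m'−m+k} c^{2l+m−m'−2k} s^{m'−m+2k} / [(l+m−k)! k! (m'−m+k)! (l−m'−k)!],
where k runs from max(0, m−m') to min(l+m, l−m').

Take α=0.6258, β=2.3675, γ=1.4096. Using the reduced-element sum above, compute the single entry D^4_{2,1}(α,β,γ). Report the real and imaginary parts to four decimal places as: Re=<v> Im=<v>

D^4_{2,1}(0.6258,2.3675,1.4096) = e^{-i·2·0.6258}·d^4_{2,1}(2.3675)·e^{-i·1·1.4096}. Compute d first:
With c≡cos(β/2)=0.377455 and s≡sin(β/2)=0.926028, N=[720·2·120·6]^{1/2}=1018.233765
Admissible k: 0..2 (factorial args all ≥0)
  k=0: (−1)^1·1018.2338/(240)·0.3775^7·0.9260^1 = -0.004289
  k=1: (−1)^2·1018.2338/(48)·0.3775^5·0.9260^3 = +0.129064
  k=2: (−1)^3·1018.2338/(72)·0.3775^3·0.9260^5 = -0.517882
d^4_{2,1}(2.3675) = -0.004289 +0.129064 -0.517882 = -0.393107
Attach z-rotation phases: D = e^{-i(2)(0.6258)}·(-0.393107)·e^{-i(1)(1.4096)} = +0.348612+0.181665i

Re=0.3486 Im=0.1817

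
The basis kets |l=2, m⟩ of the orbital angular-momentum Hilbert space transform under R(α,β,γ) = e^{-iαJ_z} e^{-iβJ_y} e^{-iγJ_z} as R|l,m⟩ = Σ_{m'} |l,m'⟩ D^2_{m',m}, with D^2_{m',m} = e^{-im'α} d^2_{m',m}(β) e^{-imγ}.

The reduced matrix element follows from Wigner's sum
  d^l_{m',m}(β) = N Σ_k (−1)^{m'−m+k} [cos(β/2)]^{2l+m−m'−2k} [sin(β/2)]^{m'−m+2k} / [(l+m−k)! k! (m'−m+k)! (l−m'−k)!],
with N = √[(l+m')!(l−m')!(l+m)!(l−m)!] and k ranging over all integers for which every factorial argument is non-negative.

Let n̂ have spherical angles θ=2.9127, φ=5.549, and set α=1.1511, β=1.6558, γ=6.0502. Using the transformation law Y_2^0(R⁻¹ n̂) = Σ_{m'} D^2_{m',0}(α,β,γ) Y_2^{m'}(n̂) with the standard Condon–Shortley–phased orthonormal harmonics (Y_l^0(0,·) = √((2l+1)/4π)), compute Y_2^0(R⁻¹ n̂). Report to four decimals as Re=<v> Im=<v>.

Need the full column D^2_{m',0} for m'=−2..2 at α=1.1511, β=1.6558, γ=6.0502.
cos(β/2)=0.676424, sin(β/2)=0.736513
d^2_{-2,0}: single k=2 term ⇒ +0.607958;  D = -0.406064+0.452465i
d^2_{-1,0}: k∈[1..2] ⇒ +0.558358 -0.661965 = -0.103607;  D = -0.042218-0.094615i
d^2_{0,0}: k∈[0..2] ⇒ +0.209351 -0.992792 +0.294253 = -0.489188;  D = -0.489188+0.000000i
d^2_{1,0}: k∈[0..1] ⇒ -0.558358 +0.661965 = +0.103607;  D = +0.042218-0.094615i
d^2_{2,0}: single k=0 term ⇒ +0.607958;  D = -0.406064-0.452465i
Y_2^{m'}(θ=2.9127,φ=5.549) and Σ D·Y over m':
  (-0.4061+0.4525i)·(+0.0020+0.0198i)  (-0.0422-0.0946i)·(-0.1267-0.1144i)  (-0.4892+0.0000i)·(+0.5821+0.0000i)  (+0.0422-0.0946i)·(+0.1267-0.1144i)  (-0.4061-0.4525i)·(+0.0020-0.0198i)
Y_2^0(R⁻¹ n̂) = -0.315238+0.000000i

Re=-0.3152 Im=0.0000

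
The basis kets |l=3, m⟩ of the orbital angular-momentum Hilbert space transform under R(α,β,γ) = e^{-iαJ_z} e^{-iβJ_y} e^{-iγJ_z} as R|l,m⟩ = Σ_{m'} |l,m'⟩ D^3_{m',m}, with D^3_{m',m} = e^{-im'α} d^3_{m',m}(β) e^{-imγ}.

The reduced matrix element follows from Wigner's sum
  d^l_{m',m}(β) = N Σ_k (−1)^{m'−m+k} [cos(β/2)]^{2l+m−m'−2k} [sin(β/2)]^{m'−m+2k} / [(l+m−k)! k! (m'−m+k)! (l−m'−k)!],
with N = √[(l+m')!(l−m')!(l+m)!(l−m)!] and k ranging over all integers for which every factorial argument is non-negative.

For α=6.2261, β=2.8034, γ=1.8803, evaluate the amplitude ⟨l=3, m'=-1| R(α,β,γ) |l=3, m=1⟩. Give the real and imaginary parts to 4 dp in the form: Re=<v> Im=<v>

Re=-0.2538 Im=-0.6611

Split into d^3_{-1,1}(β=2.8034) × two z-phases.
Half-angle: c=0.168292, s=0.985737. N=√(2·24·24·2)=48.000000
Admissible k: 2..4 (factorial args all ≥0)
  k=2: (−1)^0·48.0000/(8)·0.1683^4·0.9857^2 = +0.004677
  k=3: (−1)^1·48.0000/(6)·0.1683^2·0.9857^4 = -0.213924
  k=4: (−1)^2·48.0000/(48)·0.1683^0·0.9857^6 = +0.917417
d^3_{-1,1}(2.8034) = +0.004677 -0.213924 +0.917417 = +0.708170
Attach z-rotation phases: D = e^{-i(-1)(6.2261)}·(+0.708170)·e^{-i(1)(1.8803)} = -0.253832-0.661116i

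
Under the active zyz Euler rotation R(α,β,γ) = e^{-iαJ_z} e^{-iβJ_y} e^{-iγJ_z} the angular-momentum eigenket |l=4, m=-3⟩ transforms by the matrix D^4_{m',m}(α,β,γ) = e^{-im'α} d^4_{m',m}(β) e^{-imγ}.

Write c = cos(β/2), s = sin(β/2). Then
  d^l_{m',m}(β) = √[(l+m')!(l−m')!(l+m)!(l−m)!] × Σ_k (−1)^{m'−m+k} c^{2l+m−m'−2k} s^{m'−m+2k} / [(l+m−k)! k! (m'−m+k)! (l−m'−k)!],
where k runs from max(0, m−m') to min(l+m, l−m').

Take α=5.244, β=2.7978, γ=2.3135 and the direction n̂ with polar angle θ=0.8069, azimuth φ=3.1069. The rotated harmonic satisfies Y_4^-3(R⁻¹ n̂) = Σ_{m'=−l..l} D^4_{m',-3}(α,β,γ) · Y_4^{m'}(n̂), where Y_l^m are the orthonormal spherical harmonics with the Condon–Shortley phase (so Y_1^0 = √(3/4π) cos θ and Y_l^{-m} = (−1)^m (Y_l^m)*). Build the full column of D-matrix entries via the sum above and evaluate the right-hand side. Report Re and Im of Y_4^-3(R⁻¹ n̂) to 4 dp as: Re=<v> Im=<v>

Need the full column D^4_{m',-3} for m'=−4..4 at α=5.244, β=2.7978, γ=2.3135.
cos(β/2)=0.171051, sin(β/2)=0.985262
d^4_{-4,-3}: single k=1 term ⇒ +0.000012;  D = -0.000011+0.000004i
d^4_{-3,-3}: k∈[0..1] ⇒ +0.000001 -0.000170 = -0.000169;  D = +0.000132+0.000107i
d^4_{-2,-3}: k∈[0..1] ⇒ -0.000016 +0.001572 = +0.001556;  D = +0.000232-0.001539i
d^4_{-1,-3}: k∈[0..1] ⇒ +0.000193 -0.010672 = -0.010479;  D = -0.009724+0.003905i
d^4_{0,-3}: k∈[0..1] ⇒ -0.001657 +0.054979 = +0.053322;  D = +0.042212+0.032580i
d^4_{1,-3}: k∈[0..1] ⇒ +0.010672 -0.212438 = -0.201767;  D = +0.025296-0.200175i
d^4_{2,-3}: k∈[0..1] ⇒ -0.052158 +0.576836 = +0.524678;  D = -0.482045+0.207170i
d^4_{3,-3}: k∈[0..1] ⇒ +0.187353 -0.888003 = -0.700650;  D = +0.564789+0.414638i
d^4_{4,-3}: single k=0 term ⇒ -0.436047;  D = -0.044255+0.433795i
Y_4^{m'}(θ=0.8069,φ=3.1069) and Σ D·Y over m':
  (-0.0000+0.0000i)·(+0.1192+0.0166i)  (+0.0001+0.0001i)·(-0.3243-0.0339i)  (+0.0002-0.0015i)·(+0.4089+0.0284i)  (-0.0097+0.0039i)·(-0.0826-0.0029i)  (+0.0422+0.0326i)·(-0.3535+0.0000i)  (+0.0253-0.2002i)·(+0.0826-0.0029i)  (-0.4820+0.2072i)·(+0.4089-0.0284i)  (+0.5648+0.4146i)·(+0.3243-0.0339i)  (-0.0443+0.4338i)·(+0.1192-0.0166i)
Y_4^-3(R⁻¹ n̂) = -0.004556+0.237119i

Re=-0.0046 Im=0.2371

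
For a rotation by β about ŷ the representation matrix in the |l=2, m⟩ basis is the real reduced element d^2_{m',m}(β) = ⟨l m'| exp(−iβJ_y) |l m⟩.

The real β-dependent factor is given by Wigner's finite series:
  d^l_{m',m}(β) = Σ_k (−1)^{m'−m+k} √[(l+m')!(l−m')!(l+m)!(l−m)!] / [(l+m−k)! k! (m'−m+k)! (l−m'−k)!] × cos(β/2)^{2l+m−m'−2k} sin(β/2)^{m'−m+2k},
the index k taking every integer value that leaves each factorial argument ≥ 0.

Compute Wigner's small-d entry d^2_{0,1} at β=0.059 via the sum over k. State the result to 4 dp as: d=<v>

d=0.0721

d^2_{0,1}(β=0.059) via Wigner's sum:
With c≡cos(β/2)=0.999565 and s≡sin(β/2)=0.029496, N=[2·2·6·1]^{1/2}=4.898979
k: max(0,(1)−(0))=1 … min(2+(1),2−(0))=2
  k=1: (−1)^0·4.8990/(2)·0.9996^3·0.0295^1 = +0.072155
  k=2: (−1)^1·4.8990/(2)·0.9996^1·0.0295^3 = -0.000063
d^2_{0,1}(0.059) = +0.072155 -0.000063 = +0.072092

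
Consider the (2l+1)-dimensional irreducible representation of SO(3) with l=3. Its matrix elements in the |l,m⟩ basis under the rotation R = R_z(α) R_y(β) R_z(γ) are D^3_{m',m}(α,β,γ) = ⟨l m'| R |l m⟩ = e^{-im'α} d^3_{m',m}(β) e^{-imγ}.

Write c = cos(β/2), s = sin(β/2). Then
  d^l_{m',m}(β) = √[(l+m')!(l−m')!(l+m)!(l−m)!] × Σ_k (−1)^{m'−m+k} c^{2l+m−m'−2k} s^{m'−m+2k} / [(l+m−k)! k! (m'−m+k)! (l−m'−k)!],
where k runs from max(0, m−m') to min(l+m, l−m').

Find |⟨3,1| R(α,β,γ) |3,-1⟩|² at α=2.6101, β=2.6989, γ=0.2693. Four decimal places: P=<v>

D^3_{1,-1}(2.6101,2.6989,0.2693) = e^{-i·1·2.6101}·d^3_{1,-1}(2.6989)·e^{-i·-1·0.2693}. Compute d first:
c=cos(2.6989/2)=0.219543, s=sin(2.6989/2)=0.975603; N=√[24·2·2·24]=48.000000
Admissible k: 0..2 (factorial args all ≥0)
  k=0: (−1)^2·48.0000/(8)·0.2195^4·0.9756^2 = +0.013267
  k=1: (−1)^3·48.0000/(6)·0.2195^2·0.9756^4 = -0.349319
  k=2: (−1)^4·48.0000/(48)·0.2195^0·0.9756^6 = +0.862260
d^3_{1,-1}(2.6989) = +0.013267 -0.349319 +0.862260 = +0.526208
|D^3_{1,-1}|² = |d^3_{1,-1}(β)|² = (+0.526208)² = 0.276895 (the z-rotation phases have unit modulus)

P=0.2769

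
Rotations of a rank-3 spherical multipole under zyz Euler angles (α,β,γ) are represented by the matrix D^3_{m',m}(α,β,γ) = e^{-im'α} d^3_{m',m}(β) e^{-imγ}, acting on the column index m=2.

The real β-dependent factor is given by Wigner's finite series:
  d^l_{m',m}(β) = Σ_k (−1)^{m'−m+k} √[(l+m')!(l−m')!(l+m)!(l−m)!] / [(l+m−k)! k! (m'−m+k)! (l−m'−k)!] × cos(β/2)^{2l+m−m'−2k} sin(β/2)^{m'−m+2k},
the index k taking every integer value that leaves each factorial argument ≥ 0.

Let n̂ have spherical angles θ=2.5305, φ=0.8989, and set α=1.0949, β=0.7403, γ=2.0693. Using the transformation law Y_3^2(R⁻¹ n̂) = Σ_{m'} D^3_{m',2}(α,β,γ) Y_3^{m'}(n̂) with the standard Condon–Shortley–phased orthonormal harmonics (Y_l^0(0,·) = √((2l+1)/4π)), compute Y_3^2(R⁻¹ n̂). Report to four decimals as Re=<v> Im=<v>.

Re=0.0736 Im=-0.2056

Need the full column D^3_{m',2} for m'=−3..3 at α=1.0949, β=0.7403, γ=2.0693.
cos(β/2)=0.932273, sin(β/2)=0.361755
d^3_{-3,2}: single k=5 term ⇒ +0.014148;  D = +0.009296-0.010665i
d^3_{-2,2}: k∈[4..5] ⇒ +0.074424 -0.002241 = +0.072183;  D = -0.026640-0.067087i
d^3_{-1,2}: k∈[3..4] ⇒ +0.242607 -0.018265 = +0.224343;  D = -0.223268-0.021926i
d^3_{0,2}: k∈[2..3] ⇒ +0.541456 -0.081528 = +0.459928;  D = -0.249657+0.386271i
d^3_{1,2}: k∈[1..2] ⇒ +0.805621 -0.242607 = +0.563013;  D = +0.280293+0.488283i
d^3_{2,2}: k∈[0..1] ⇒ +0.656537 -0.494279 = +0.162257;  D = +0.162091-0.007334i
d^3_{3,2}: single k=0 term ⇒ -0.624031;  D = -0.260527+0.567045i
Y_3^{m'}(θ=2.5305,φ=0.8989) and Σ D·Y over m':
  (+0.0093-0.0107i)·(-0.0711-0.0339i)  (-0.0266-0.0671i)·(+0.0620+0.2685i)  (-0.2233-0.0219i)·(+0.2717-0.3416i)  (-0.2497+0.3863i)·(-0.1082+0.0000i)  (+0.2803+0.4883i)·(-0.2717-0.3416i)  (+0.1621-0.0073i)·(+0.0620-0.2685i)  (-0.2605+0.5670i)·(+0.0711-0.0339i)
Y_3^2(R⁻¹ n̂) = +0.073625-0.205569i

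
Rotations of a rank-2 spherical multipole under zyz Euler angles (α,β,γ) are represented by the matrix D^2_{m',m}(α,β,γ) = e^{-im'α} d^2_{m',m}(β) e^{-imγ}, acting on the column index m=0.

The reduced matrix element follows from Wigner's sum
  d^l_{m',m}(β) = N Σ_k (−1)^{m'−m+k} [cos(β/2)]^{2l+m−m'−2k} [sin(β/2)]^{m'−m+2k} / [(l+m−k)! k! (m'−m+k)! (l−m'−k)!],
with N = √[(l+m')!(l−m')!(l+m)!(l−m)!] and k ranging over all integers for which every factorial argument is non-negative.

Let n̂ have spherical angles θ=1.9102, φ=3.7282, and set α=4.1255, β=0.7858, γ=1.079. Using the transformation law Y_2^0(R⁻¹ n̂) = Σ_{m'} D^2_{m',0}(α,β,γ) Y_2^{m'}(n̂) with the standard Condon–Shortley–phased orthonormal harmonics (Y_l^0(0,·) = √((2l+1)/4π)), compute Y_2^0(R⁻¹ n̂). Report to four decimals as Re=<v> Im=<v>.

Need the full column D^2_{m',0} for m'=−2..2 at α=4.1255, β=0.7858, γ=1.079.
cos(β/2)=0.923803, sin(β/2)=0.382869
d^2_{-2,0}: single k=2 term ⇒ +0.306432;  D = -0.118488+0.282597i
d^2_{-1,0}: k∈[1..2] ⇒ +0.739373 -0.127001 = +0.612372;  D = -0.339115-0.509902i
d^2_{0,0}: k∈[0..2] ⇒ +0.728311 -0.500402 +0.021488 = +0.249397;  D = +0.249397+0.000000i
d^2_{1,0}: k∈[0..1] ⇒ -0.739373 +0.127001 = -0.612372;  D = +0.339115-0.509902i
d^2_{2,0}: single k=0 term ⇒ +0.306432;  D = -0.118488-0.282597i
Y_2^{m'}(θ=1.9102,φ=3.7282) and Σ D·Y over m':
  (-0.1185+0.2826i)·(+0.1330-0.3167i)  (-0.3391-0.5099i)·(+0.2020-0.1342i)  (+0.2494+0.0000i)·(-0.2105+0.0000i)  (+0.3391-0.5099i)·(-0.2020-0.1342i)  (-0.1185-0.2826i)·(+0.1330+0.3167i)
Y_2^0(R⁻¹ n̂) = -0.178935+0.000000i

Re=-0.1789 Im=0.0000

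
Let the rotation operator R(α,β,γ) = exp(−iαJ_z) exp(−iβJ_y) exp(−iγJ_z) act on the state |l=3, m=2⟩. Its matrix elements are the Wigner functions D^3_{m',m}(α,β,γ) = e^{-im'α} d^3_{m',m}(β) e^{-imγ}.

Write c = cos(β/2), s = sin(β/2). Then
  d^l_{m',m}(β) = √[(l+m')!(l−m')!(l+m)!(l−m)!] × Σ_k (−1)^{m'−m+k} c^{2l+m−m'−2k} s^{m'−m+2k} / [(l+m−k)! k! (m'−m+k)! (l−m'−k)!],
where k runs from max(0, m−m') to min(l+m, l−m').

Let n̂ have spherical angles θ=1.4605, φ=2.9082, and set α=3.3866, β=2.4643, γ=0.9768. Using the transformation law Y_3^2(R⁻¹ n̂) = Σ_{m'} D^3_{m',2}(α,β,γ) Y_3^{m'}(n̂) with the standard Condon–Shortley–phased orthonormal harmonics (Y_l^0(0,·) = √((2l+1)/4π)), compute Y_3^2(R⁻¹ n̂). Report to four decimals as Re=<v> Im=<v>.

Need the full column D^3_{m',2} for m'=−3..3 at α=3.3866, β=2.4643, γ=0.9768.
cos(β/2)=0.332211, sin(β/2)=0.943205
d^3_{-3,2}: single k=5 term ⇒ +0.607463;  D = -0.209563+0.570171i
d^3_{-2,2}: k∈[4..5] ⇒ +0.436739 -0.704105 = -0.267366;  D = -0.028610+0.265831i
d^3_{-1,2}: k∈[3..4] ⇒ +0.194576 -0.784232 = -0.589656;  D = -0.080996-0.584067i
d^3_{0,2}: k∈[2..3] ⇒ +0.059351 -0.478423 = -0.419073;  D = +0.156533+0.388741i
d^3_{1,2}: k∈[1..2] ⇒ +0.012069 -0.194576 = -0.182507;  D = -0.107200-0.147706i
d^3_{2,2}: k∈[0..1] ⇒ +0.001344 -0.054180 = -0.052835;  D = +0.040480+0.033956i
d^3_{3,2}: single k=0 term ⇒ -0.009349;  D = -0.008406-0.004091i
Y_3^{m'}(θ=1.4605,φ=2.9082) and Σ D·Y over m':
  (-0.2096+0.5702i)·(-0.3133-0.2640i)  (-0.0286+0.2658i)·(+0.0992+0.0500i)  (-0.0810-0.5841i)·(+0.2936+0.0698i)  (+0.1565+0.3887i)·(-0.1207+0.0000i)  (-0.1072-0.1477i)·(-0.2936+0.0698i)  (+0.0405+0.0340i)·(+0.0992-0.0500i)  (-0.0084-0.0041i)·(+0.3133-0.2640i)
Y_3^2(R⁻¹ n̂) = +0.241892-0.284249i

Re=0.2419 Im=-0.2842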